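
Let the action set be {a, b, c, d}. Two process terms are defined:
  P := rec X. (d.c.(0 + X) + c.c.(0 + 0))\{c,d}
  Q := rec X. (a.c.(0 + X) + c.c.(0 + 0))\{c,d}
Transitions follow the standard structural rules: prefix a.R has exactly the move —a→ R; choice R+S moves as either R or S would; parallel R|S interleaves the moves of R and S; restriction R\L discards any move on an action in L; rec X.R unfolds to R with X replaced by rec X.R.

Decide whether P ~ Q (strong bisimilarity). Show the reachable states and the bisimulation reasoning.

LTS(P): 1 reachable states
  m0 = rec X. (d.c.(0 + X) + c.c.(0 + 0))\{c,d} → (no moves)
LTS(Q): 2 reachable states
  n0 = rec X. (a.c.(0 + X) + c.c.(0 + 0))\{c,d} → —a→ n1
  n1 = (c.(0 + (rec X. (a.c.(0 + X) + c.c.(0 + 0))\{c,d})))\{c,d} → (no moves)
Bisimilarity quotient blocks:
  B0 = {m0, n1}
  B1 = {n0}
m0 ∈ B0, n0 ∈ B1 → different blocks

NO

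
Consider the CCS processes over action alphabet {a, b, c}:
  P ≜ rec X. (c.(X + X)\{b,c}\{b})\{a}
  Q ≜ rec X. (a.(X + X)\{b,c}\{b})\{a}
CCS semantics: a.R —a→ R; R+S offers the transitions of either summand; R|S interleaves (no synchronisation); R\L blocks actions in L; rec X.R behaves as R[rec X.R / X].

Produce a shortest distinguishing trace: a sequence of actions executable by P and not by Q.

LTS(P): 2 reachable states
  p0 = rec X. (c.(X + X)\{b,c}\{b})\{a} ⊢ --c--▸ p1
  p1 = ((rec X. (c.(X + X)\{b,c}\{b})\{a}) + (rec X. (c.(X + X)\{b,c}\{b})\{a}))\{b,c}\{b}\{a} ⊢ stopped
LTS(Q): 1 reachable states
  q0 = rec X. (a.(X + X)\{b,c}\{b})\{a} ⊢ stopped
Run σ = ⟨c⟩ on P: start {p0}
  after c @ step 1: {p1}
  ✓ P
Run σ = ⟨c⟩ on Q: start {q0}
  after c @ step 1: ∅  — Q cannot continue

c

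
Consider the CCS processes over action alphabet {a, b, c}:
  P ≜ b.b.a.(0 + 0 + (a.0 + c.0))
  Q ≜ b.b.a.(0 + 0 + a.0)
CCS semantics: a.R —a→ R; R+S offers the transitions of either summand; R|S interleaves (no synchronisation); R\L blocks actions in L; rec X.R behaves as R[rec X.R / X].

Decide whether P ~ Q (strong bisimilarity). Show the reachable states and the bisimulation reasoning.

P's transition system — 5 states:
  u0 = b.b.a.(0 + 0 + (a.0 + c.0)) ⊢ ··b··> u1
  u1 = b.a.(0 + 0 + (a.0 + c.0)) ⊢ ··b··> u2
  u2 = a.(0 + 0 + (a.0 + c.0)) ⊢ ··a··> u3
  u3 = 0 + 0 + (a.0 + c.0) ⊢ ··a··> u4, ··c··> u4
  u4 = 0 ⊢ stopped
Q's transition system — 5 states:
  v0 = b.b.a.(0 + 0 + a.0) ⊢ ··b··> v1
  v1 = b.a.(0 + 0 + a.0) ⊢ ··b··> v2
  v2 = a.(0 + 0 + a.0) ⊢ ··a··> v3
  v3 = 0 + 0 + a.0 ⊢ ··a··> v4
  v4 = 0 ⊢ stopped
Coarsest stable partition (strong bisimilarity classes):
  B0 = {u0}
  B1 = {u1}
  B2 = {u2}
  B3 = {u3}
  B4 = {u4, v4}
  B5 = {v0}
  B6 = {v1}
  B7 = {v2}
  B8 = {v3}
u0 ∈ B0, v0 ∈ B5 → different blocks

P ≁ Q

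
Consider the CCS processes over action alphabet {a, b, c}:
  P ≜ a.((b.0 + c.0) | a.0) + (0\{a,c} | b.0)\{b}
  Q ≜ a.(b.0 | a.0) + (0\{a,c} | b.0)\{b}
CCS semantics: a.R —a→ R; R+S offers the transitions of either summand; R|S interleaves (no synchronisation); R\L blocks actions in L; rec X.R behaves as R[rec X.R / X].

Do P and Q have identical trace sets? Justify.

trace-distinct — witness ⟨ac⟩

P's transition system — 5 states:
  m0 = a.((b.0 + c.0) | a.0) + (0\{a,c} | b.0)\{b} ⊢ --a--▸ m1
  m1 = (b.0 + c.0) | a.0 ⊢ --a--▸ m2, --b--▸ m3, --c--▸ m3
  m2 = (b.0 + c.0) | 0 ⊢ --b--▸ m4, --c--▸ m4
  m3 = 0 | a.0 ⊢ --a--▸ m4
  m4 = 0 | 0 ⊢ stopped
Q's transition system — 5 states:
  n0 = a.(b.0 | a.0) + (0\{a,c} | b.0)\{b} ⊢ --a--▸ n1
  n1 = b.0 | a.0 ⊢ --a--▸ n2, --b--▸ n3
  n2 = b.0 | 0 ⊢ --b--▸ n4
  n3 = 0 | a.0 ⊢ --a--▸ n4
  n4 = 0 | 0 ⊢ stopped
Trace ⟨ac⟩ through P, begin at {m0}:
  after a @ step 1: {m1}
  after c @ step 2: {m3}
  P completes σ.
Trace ⟨ac⟩ through Q, begin at {n0}:
  after a @ step 1: {n1}
  after c @ step 2: no successor for Q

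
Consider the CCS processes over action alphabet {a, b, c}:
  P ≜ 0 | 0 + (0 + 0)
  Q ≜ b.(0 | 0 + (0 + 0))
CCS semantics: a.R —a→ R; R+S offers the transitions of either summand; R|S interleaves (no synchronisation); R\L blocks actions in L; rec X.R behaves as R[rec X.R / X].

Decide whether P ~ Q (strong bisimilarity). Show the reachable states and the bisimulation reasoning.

P ≁ Q

Reachable graph of P (1 states):
  m0 = 0 | 0 + (0 + 0) has moves deadlocked
Reachable graph of Q (2 states):
  n0 = b.(0 | 0 + (0 + 0)) has moves ··b··> n1
  n1 = 0 | 0 + (0 + 0) has moves deadlocked
Partition-refinement fixed point:
  B0 = {m0, n1}
  B1 = {n0}
m0 ∈ B0, n0 ∈ B1 → different blocks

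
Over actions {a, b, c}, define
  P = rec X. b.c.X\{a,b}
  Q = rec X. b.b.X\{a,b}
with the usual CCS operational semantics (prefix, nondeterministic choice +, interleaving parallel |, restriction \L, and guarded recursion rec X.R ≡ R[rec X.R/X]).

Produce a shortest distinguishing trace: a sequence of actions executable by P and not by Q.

Reachable graph of P (3 states):
  m0 = rec X. b.c.X\{a,b} → =b=> m1
  m1 = c.(rec X. b.c.X\{a,b})\{a,b} → =c=> m2
  m2 = (rec X. b.c.X\{a,b})\{a,b} → stopped
Reachable graph of Q (3 states):
  n0 = rec X. b.b.X\{a,b} → =b=> n1
  n1 = b.(rec X. b.b.X\{a,b})\{a,b} → =b=> n2
  n2 = (rec X. b.b.X\{a,b})\{a,b} → stopped
Trace ⟨bc⟩ through P, begin at {m0}:
  step 1 (b): {m1}
  step 2 (c): {m2}
  P completes σ.
Trace ⟨bc⟩ through Q, begin at {n0}:
  step 1 (b): {n1}
  step 2 (c): no successor for Q

bc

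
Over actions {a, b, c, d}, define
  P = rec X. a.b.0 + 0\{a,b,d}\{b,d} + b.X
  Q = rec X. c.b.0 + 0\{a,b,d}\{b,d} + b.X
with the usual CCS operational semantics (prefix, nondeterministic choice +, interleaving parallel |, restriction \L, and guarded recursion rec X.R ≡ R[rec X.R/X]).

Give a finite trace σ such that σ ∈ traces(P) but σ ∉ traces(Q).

Reachable graph of P (3 states):
  p0 = rec X. a.b.0 + 0\{a,b,d}\{b,d} + b.X | ··a··> p1, ··b··> p0
  p1 = b.0 | ··b··> p2
  p2 = 0 | ∅
Reachable graph of Q (3 states):
  q0 = rec X. c.b.0 + 0\{a,b,d}\{b,d} + b.X | ··b··> q0, ··c··> q1
  q1 = b.0 | ··b··> q2
  q2 = 0 | ∅
Executing a from P (initial set {p0}):
  after a @ step 1: {p1}
  ✓ P
Executing a from Q (initial set {q0}):
  after a @ step 1: ∅ (Q stuck)

a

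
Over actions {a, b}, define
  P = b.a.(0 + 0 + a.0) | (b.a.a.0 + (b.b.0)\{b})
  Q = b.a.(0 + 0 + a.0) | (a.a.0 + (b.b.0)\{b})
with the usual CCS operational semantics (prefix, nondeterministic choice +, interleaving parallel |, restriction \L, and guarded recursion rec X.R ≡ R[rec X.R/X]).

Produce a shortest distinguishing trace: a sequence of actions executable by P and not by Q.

bb

LTS(P): 16 reachable states
  p0 = b.a.(0 + 0 + a.0) | (b.a.a.0 + (b.b.0)\{b}) | --b--▸ p1, --b--▸ p2
  p1 = a.(0 + 0 + a.0) | (b.a.a.0 + (b.b.0)\{b}) | --a--▸ p3, --b--▸ p4
  p2 = b.a.(0 + 0 + a.0) | a.a.0 | --a--▸ p5, --b--▸ p4
  p3 = (0 + 0 + a.0) | (b.a.a.0 + (b.b.0)\{b}) | --a--▸ p6, --b--▸ p7
  p4 = a.(0 + 0 + a.0) | a.a.0 | --a--▸ p7, --a--▸ p8
  p5 = b.a.(0 + 0 + a.0) | a.0 | --a--▸ p9, --b--▸ p8
  p6 = 0 | (b.a.a.0 + (b.b.0)\{b}) | --b--▸ p10
  p7 = (0 + 0 + a.0) | a.a.0 | --a--▸ p10, --a--▸ p11
  p8 = a.(0 + 0 + a.0) | a.0 | --a--▸ p11, --a--▸ p12
  p9 = b.a.(0 + 0 + a.0) | 0 | --b--▸ p12
  p10 = 0 | a.a.0 | --a--▸ p13
  p11 = (0 + 0 + a.0) | a.0 | --a--▸ p13, --a--▸ p14
  p12 = a.(0 + 0 + a.0) | 0 | --a--▸ p14
  p13 = 0 | a.0 | --a--▸ p15
  p14 = (0 + 0 + a.0) | 0 | --a--▸ p15
  p15 = 0 | 0 | deadlocked
LTS(Q): 12 reachable states
  q0 = b.a.(0 + 0 + a.0) | (a.a.0 + (b.b.0)\{b}) | --a--▸ q1, --b--▸ q2
  q1 = b.a.(0 + 0 + a.0) | a.0 | --a--▸ q3, --b--▸ q4
  q2 = a.(0 + 0 + a.0) | (a.a.0 + (b.b.0)\{b}) | --a--▸ q4, --a--▸ q5
  q3 = b.a.(0 + 0 + a.0) | 0 | --b--▸ q6
  q4 = a.(0 + 0 + a.0) | a.0 | --a--▸ q6, --a--▸ q7
  q5 = (0 + 0 + a.0) | (a.a.0 + (b.b.0)\{b}) | --a--▸ q7, --a--▸ q8
  q6 = a.(0 + 0 + a.0) | 0 | --a--▸ q9
  q7 = (0 + 0 + a.0) | a.0 | --a--▸ q10, --a--▸ q9
  q8 = 0 | (a.a.0 + (b.b.0)\{b}) | --a--▸ q10
  q9 = (0 + 0 + a.0) | 0 | --a--▸ q11
  q10 = 0 | a.0 | --a--▸ q11
  q11 = 0 | 0 | deadlocked
Run σ = ⟨bb⟩ on P: start {p0}
  [1] b ⇒ {p1, p2}
  [2] b ⇒ {p4}
  ✓ P
Run σ = ⟨bb⟩ on Q: start {q0}
  [1] b ⇒ {q2}
  [2] b ⇒ ∅  — Q cannot continue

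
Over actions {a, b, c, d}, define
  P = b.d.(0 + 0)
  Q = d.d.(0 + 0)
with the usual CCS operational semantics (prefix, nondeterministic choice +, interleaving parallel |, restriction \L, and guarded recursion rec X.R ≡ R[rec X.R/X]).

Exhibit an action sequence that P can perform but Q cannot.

b

Reachable graph of P (3 states):
  s0 = b.d.(0 + 0) → --b--▸ s1
  s1 = d.(0 + 0) → --d--▸ s2
  s2 = 0 + 0 → ·
Reachable graph of Q (3 states):
  t0 = d.d.(0 + 0) → --d--▸ t1
  t1 = d.(0 + 0) → --d--▸ t2
  t2 = 0 + 0 → ·
Run σ = ⟨b⟩ on P: start {s0}
  [1] b ⇒ {s1}
  P completes σ.
Run σ = ⟨b⟩ on Q: start {t0}
  [1] b ⇒ ∅ (Q stuck)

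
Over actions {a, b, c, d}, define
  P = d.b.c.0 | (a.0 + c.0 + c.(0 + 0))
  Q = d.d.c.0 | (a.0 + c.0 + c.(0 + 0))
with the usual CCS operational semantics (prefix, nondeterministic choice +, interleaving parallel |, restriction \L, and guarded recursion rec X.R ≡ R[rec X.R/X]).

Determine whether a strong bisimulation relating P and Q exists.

P's transition system — 12 states:
  s0 = d.b.c.0 | (a.0 + c.0 + c.(0 + 0)) → =a=> s1, =c=> s1, =c=> s2, =d=> s3
  s1 = d.b.c.0 | 0 → =d=> s4
  s2 = d.b.c.0 | (0 + 0) → =d=> s5
  s3 = b.c.0 | (a.0 + c.0 + c.(0 + 0)) → =a=> s4, =b=> s6, =c=> s4, =c=> s5
  s4 = b.c.0 | 0 → =b=> s7
  s5 = b.c.0 | (0 + 0) → =b=> s8
  s6 = c.0 | (a.0 + c.0 + c.(0 + 0)) → =a=> s7, =c=> s7, =c=> s8, =c=> s9
  s7 = c.0 | 0 → =c=> s10
  s8 = c.0 | (0 + 0) → =c=> s11
  s9 = 0 | (a.0 + c.0 + c.(0 + 0)) → =a=> s10, =c=> s10, =c=> s11
  s10 = 0 | 0 → ∅
  s11 = 0 | (0 + 0) → ∅
Q's transition system — 12 states:
  t0 = d.d.c.0 | (a.0 + c.0 + c.(0 + 0)) → =a=> t1, =c=> t1, =c=> t2, =d=> t3
  t1 = d.d.c.0 | 0 → =d=> t4
  t2 = d.d.c.0 | (0 + 0) → =d=> t5
  t3 = d.c.0 | (a.0 + c.0 + c.(0 + 0)) → =a=> t4, =c=> t4, =c=> t5, =d=> t6
  t4 = d.c.0 | 0 → =d=> t7
  t5 = d.c.0 | (0 + 0) → =d=> t8
  t6 = c.0 | (a.0 + c.0 + c.(0 + 0)) → =a=> t7, =c=> t7, =c=> t8, =c=> t9
  t7 = c.0 | 0 → =c=> t10
  t8 = c.0 | (0 + 0) → =c=> t11
  t9 = 0 | (a.0 + c.0 + c.(0 + 0)) → =a=> t10, =c=> t10, =c=> t11
  t10 = 0 | 0 → ∅
  t11 = 0 | (0 + 0) → ∅
Bisimilarity quotient blocks:
  B0 = {s0}
  B1 = {s1, s2}
  B2 = {s4, s5}
  B3 = {s7, s8, t7, t8}
  B4 = {s10, s11, t10, t11}
  B5 = {s3}
  B6 = {s6, t6}
  B7 = {s9, t9}
  B8 = {t0}
  B9 = {t1, t2}
  B10 = {t4, t5}
  B11 = {t3}
s0 ∈ B0, t0 ∈ B8 → different blocks

NO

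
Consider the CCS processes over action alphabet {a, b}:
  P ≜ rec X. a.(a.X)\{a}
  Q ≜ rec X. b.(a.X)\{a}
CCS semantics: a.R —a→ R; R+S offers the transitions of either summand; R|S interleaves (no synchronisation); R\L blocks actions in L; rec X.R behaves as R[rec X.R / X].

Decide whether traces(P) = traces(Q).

traces(P) ≠ traces(Q) — witness ⟨a⟩

Reachable graph of P (2 states):
  s0 = rec X. a.(a.X)\{a} :: --a--▸ s1
  s1 = (a.(rec X. a.(a.X)\{a}))\{a} :: (no moves)
Reachable graph of Q (2 states):
  t0 = rec X. b.(a.X)\{a} :: --b--▸ t1
  t1 = (a.(rec X. b.(a.X)\{a}))\{a} :: (no moves)
Run σ = ⟨a⟩ on P: start {s0}
  after a @ step 1: {s1}
  — P admits the full trace.
Run σ = ⟨a⟩ on Q: start {t0}
  after a @ step 1: ∅  — Q cannot continue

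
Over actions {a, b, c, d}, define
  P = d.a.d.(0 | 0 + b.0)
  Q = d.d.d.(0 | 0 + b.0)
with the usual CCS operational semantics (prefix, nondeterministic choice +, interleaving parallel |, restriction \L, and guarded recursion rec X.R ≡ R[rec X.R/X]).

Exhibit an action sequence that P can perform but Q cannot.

da

P's transition system — 5 states:
  s0 = d.a.d.(0 | 0 + b.0) has moves —d→ s1
  s1 = a.d.(0 | 0 + b.0) has moves —a→ s2
  s2 = d.(0 | 0 + b.0) has moves —d→ s3
  s3 = 0 | 0 + b.0 has moves —b→ s4
  s4 = 0 has moves (no moves)
Q's transition system — 5 states:
  t0 = d.d.d.(0 | 0 + b.0) has moves —d→ t1
  t1 = d.d.(0 | 0 + b.0) has moves —d→ t2
  t2 = d.(0 | 0 + b.0) has moves —d→ t3
  t3 = 0 | 0 + b.0 has moves —b→ t4
  t4 = 0 has moves (no moves)
Executing da from P (initial set {s0}):
  step 1 (d): {s1}
  step 2 (a): {s2}
  — P admits the full trace.
Executing da from Q (initial set {t0}):
  step 1 (d): {t1}
  step 2 (a): ∅  — Q cannot continue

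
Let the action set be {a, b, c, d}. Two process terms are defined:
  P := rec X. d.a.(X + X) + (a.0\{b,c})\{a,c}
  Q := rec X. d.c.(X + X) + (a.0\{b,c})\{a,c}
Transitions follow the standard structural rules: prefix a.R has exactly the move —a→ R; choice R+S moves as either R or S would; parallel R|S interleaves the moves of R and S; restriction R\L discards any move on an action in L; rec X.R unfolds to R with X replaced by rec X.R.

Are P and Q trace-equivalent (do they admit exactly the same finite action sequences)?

trace-distinct — witness ⟨da⟩

LTS(P): 3 reachable states
  s0 = rec X. d.a.(X + X) + (a.0\{b,c})\{a,c} ⊢ ··d··> s1
  s1 = a.((rec X. d.a.(X + X) + (a.0\{b,c})\{a,c}) + (rec X. d.a.(X + X) + (a.0\{b,c})\{a,c})) ⊢ ··a··> s2
  s2 = (rec X. d.a.(X + X) + (a.0\{b,c})\{a,c}) + (rec X. d.a.(X + X) + (a.0\{b,c})\{a,c}) ⊢ ··d··> s1
LTS(Q): 3 reachable states
  t0 = rec X. d.c.(X + X) + (a.0\{b,c})\{a,c} ⊢ ··d··> t1
  t1 = c.((rec X. d.c.(X + X) + (a.0\{b,c})\{a,c}) + (rec X. d.c.(X + X) + (a.0\{b,c})\{a,c})) ⊢ ··c··> t2
  t2 = (rec X. d.c.(X + X) + (a.0\{b,c})\{a,c}) + (rec X. d.c.(X + X) + (a.0\{b,c})\{a,c}) ⊢ ··d··> t1
Trace ⟨da⟩ through P, begin at {s0}:
  step 1 (d): {s1}
  step 2 (a): {s2}
  P completes σ.
Trace ⟨da⟩ through Q, begin at {t0}:
  step 1 (d): {t1}
  step 2 (a): ∅  — Q cannot continue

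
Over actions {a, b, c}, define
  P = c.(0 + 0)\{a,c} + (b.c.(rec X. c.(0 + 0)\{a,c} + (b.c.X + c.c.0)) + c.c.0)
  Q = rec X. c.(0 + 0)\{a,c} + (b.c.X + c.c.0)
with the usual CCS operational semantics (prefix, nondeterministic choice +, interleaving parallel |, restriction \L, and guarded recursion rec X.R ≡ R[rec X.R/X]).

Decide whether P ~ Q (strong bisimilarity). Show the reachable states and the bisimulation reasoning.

P ~ Q

Reachable graph of P (6 states):
  s0 = c.(0 + 0)\{a,c} + (b.c.(rec X. c.(0 + 0)\{a,c} + (b.c.X + c.c.0)) + c.c.0) has moves =b=> s1, =c=> s2, =c=> s3
  s1 = c.(rec X. c.(0 + 0)\{a,c} + (b.c.X + c.c.0)) has moves =c=> s4
  s2 = (0 + 0)\{a,c} has moves deadlocked
  s3 = c.0 has moves =c=> s5
  s4 = rec X. c.(0 + 0)\{a,c} + (b.c.X + c.c.0) has moves =b=> s1, =c=> s2, =c=> s3
  s5 = 0 has moves deadlocked
Reachable graph of Q (5 states):
  t0 = rec X. c.(0 + 0)\{a,c} + (b.c.X + c.c.0) has moves =b=> t1, =c=> t2, =c=> t3
  t1 = c.(rec X. c.(0 + 0)\{a,c} + (b.c.X + c.c.0)) has moves =c=> t0
  t2 = (0 + 0)\{a,c} has moves deadlocked
  t3 = c.0 has moves =c=> t4
  t4 = 0 has moves deadlocked
Bisimilarity quotient blocks:
  B0 = {s0, s4, t0}
  B1 = {s2, s5, t2, t4}
  B2 = {s3, t3}
  B3 = {s1, t1}
s0 ∈ B0, t0 ∈ B0 → same block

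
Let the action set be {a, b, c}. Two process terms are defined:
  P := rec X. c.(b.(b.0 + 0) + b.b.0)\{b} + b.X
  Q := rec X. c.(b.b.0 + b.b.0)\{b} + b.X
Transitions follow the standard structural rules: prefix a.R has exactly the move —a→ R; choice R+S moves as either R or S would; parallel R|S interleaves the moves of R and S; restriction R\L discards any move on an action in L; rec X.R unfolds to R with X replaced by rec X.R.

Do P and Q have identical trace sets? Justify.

LTS(P): 2 reachable states
  m0 = rec X. c.(b.(b.0 + 0) + b.b.0)\{b} + b.X → =b=> m0, =c=> m1
  m1 = (b.(b.0 + 0) + b.b.0)\{b} → ·
LTS(Q): 2 reachable states
  n0 = rec X. c.(b.b.0 + b.b.0)\{b} + b.X → =b=> n0, =c=> n1
  n1 = (b.b.0 + b.b.0)\{b} → ·
Partition-refinement fixed point:
  B0 = {m0, n0}
  B1 = {m1, n1}
m0 ∈ B0, n0 ∈ B0 → same block
Bisimilar ⇒ trace-equivalent.

YES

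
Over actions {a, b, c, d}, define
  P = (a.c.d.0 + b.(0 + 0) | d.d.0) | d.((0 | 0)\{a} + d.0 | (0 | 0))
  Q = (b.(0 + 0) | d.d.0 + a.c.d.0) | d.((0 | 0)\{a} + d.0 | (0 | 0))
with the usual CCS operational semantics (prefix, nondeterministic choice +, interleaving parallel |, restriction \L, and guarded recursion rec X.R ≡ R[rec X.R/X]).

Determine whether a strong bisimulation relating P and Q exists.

bisimilar

P's transition system — 27 states:
  m0 = (a.c.d.0 + b.(0 + 0) | d.d.0) | d.((0 | 0)\{a} + d.0 | (0 | 0)) :: =a=> m1, =b=> m2, =d=> m3, =d=> m4
  m1 = c.d.0 | d.((0 | 0)\{a} + d.0 | (0 | 0)) :: =c=> m5, =d=> m6
  m2 = (0 + 0) | d.d.0 | d.((0 | 0)\{a} + d.0 | (0 | 0)) :: =d=> m7, =d=> m8
  m3 = (a.c.d.0 + b.(0 + 0) | d.d.0) | ((0 | 0)\{a} + d.0 | (0 | 0)) :: =a=> m6, =b=> m8, =d=> m10, =d=> m9
  m4 = b.(0 + 0) | d.0 | d.((0 | 0)\{a} + d.0 | (0 | 0)) :: =b=> m7, =d=> m10, =d=> m11
  m5 = d.0 | d.((0 | 0)\{a} + d.0 | (0 | 0)) :: =d=> m12, =d=> m13
  m6 = c.d.0 | ((0 | 0)\{a} + d.0 | (0 | 0)) :: =c=> m13, =d=> m14
  m7 = (0 + 0) | d.0 | d.((0 | 0)\{a} + d.0 | (0 | 0)) :: =d=> m15, =d=> m16
  m8 = (0 + 0) | d.d.0 | ((0 | 0)\{a} + d.0 | (0 | 0)) :: =d=> m16, =d=> m17
  m9 = (a.c.d.0 + b.(0 + 0) | d.d.0) | (0 | (0 | 0)) :: =a=> m14, =b=> m17, =d=> m18
  m10 = b.(0 + 0) | d.0 | ((0 | 0)\{a} + d.0 | (0 | 0)) :: =b=> m16, =d=> m18, =d=> m19
  m11 = b.(0 + 0) | 0 | d.((0 | 0)\{a} + d.0 | (0 | 0)) :: =b=> m15, =d=> m19
  m12 = 0 | d.((0 | 0)\{a} + d.0 | (0 | 0)) :: =d=> m20
  m13 = d.0 | ((0 | 0)\{a} + d.0 | (0 | 0)) :: =d=> m20, =d=> m21
  m14 = c.d.0 | (0 | (0 | 0)) :: =c=> m21
  m15 = (0 + 0) | 0 | d.((0 | 0)\{a} + d.0 | (0 | 0)) :: =d=> m22
  m16 = (0 + 0) | d.0 | ((0 | 0)\{a} + d.0 | (0 | 0)) :: =d=> m22, =d=> m23
  m17 = (0 + 0) | d.d.0 | (0 | (0 | 0)) :: =d=> m23
  m18 = b.(0 + 0) | d.0 | (0 | (0 | 0)) :: =b=> m23, =d=> m24
  m19 = b.(0 + 0) | 0 | ((0 | 0)\{a} + d.0 | (0 | 0)) :: =b=> m22, =d=> m24
  m20 = 0 | ((0 | 0)\{a} + d.0 | (0 | 0)) :: =d=> m25
  m21 = d.0 | (0 | (0 | 0)) :: =d=> m25
  m22 = (0 + 0) | 0 | ((0 | 0)\{a} + d.0 | (0 | 0)) :: =d=> m26
  m23 = (0 + 0) | d.0 | (0 | (0 | 0)) :: =d=> m26
  m24 = b.(0 + 0) | 0 | (0 | (0 | 0)) :: =b=> m26
  m25 = 0 | (0 | (0 | 0)) :: ∅
  m26 = (0 + 0) | 0 | (0 | (0 | 0)) :: ∅
Q's transition system — 27 states:
  n0 = (b.(0 + 0) | d.d.0 + a.c.d.0) | d.((0 | 0)\{a} + d.0 | (0 | 0)) :: =a=> n1, =b=> n2, =d=> n3, =d=> n4
  n1 = c.d.0 | d.((0 | 0)\{a} + d.0 | (0 | 0)) :: =c=> n5, =d=> n6
  n2 = (0 + 0) | d.d.0 | d.((0 | 0)\{a} + d.0 | (0 | 0)) :: =d=> n7, =d=> n8
  n3 = (b.(0 + 0) | d.d.0 + a.c.d.0) | ((0 | 0)\{a} + d.0 | (0 | 0)) :: =a=> n6, =b=> n8, =d=> n10, =d=> n9
  n4 = b.(0 + 0) | d.0 | d.((0 | 0)\{a} + d.0 | (0 | 0)) :: =b=> n7, =d=> n10, =d=> n11
  n5 = d.0 | d.((0 | 0)\{a} + d.0 | (0 | 0)) :: =d=> n12, =d=> n13
  n6 = c.d.0 | ((0 | 0)\{a} + d.0 | (0 | 0)) :: =c=> n13, =d=> n14
  n7 = (0 + 0) | d.0 | d.((0 | 0)\{a} + d.0 | (0 | 0)) :: =d=> n15, =d=> n16
  n8 = (0 + 0) | d.d.0 | ((0 | 0)\{a} + d.0 | (0 | 0)) :: =d=> n16, =d=> n17
  n9 = (b.(0 + 0) | d.d.0 + a.c.d.0) | (0 | (0 | 0)) :: =a=> n14, =b=> n17, =d=> n18
  n10 = b.(0 + 0) | d.0 | ((0 | 0)\{a} + d.0 | (0 | 0)) :: =b=> n16, =d=> n18, =d=> n19
  n11 = b.(0 + 0) | 0 | d.((0 | 0)\{a} + d.0 | (0 | 0)) :: =b=> n15, =d=> n19
  n12 = 0 | d.((0 | 0)\{a} + d.0 | (0 | 0)) :: =d=> n20
  n13 = d.0 | ((0 | 0)\{a} + d.0 | (0 | 0)) :: =d=> n20, =d=> n21
  n14 = c.d.0 | (0 | (0 | 0)) :: =c=> n21
  n15 = (0 + 0) | 0 | d.((0 | 0)\{a} + d.0 | (0 | 0)) :: =d=> n22
  n16 = (0 + 0) | d.0 | ((0 | 0)\{a} + d.0 | (0 | 0)) :: =d=> n22, =d=> n23
  n17 = (0 + 0) | d.d.0 | (0 | (0 | 0)) :: =d=> n23
  n18 = b.(0 + 0) | d.0 | (0 | (0 | 0)) :: =b=> n23, =d=> n24
  n19 = b.(0 + 0) | 0 | ((0 | 0)\{a} + d.0 | (0 | 0)) :: =b=> n22, =d=> n24
  n20 = 0 | ((0 | 0)\{a} + d.0 | (0 | 0)) :: =d=> n25
  n21 = d.0 | (0 | (0 | 0)) :: =d=> n25
  n22 = (0 + 0) | 0 | ((0 | 0)\{a} + d.0 | (0 | 0)) :: =d=> n26
  n23 = (0 + 0) | d.0 | (0 | (0 | 0)) :: =d=> n26
  n24 = b.(0 + 0) | 0 | (0 | (0 | 0)) :: =b=> n26
  n25 = 0 | (0 | (0 | 0)) :: ∅
  n26 = (0 + 0) | 0 | (0 | (0 | 0)) :: ∅
Partition-refinement fixed point:
  B0 = {m0, n0}
  B1 = {m1, n1}
  B2 = {m6, n6}
  B3 = {m14, n14}
  B4 = {m20, m21, m22, m23, n20, n21, n22, n23}
  B5 = {m25, m26, n25, n26}
  B6 = {m12, m13, m15, m16, m17, n12, n13, n15, n16, n17}
  B7 = {m5, m7, m8, n5, n7, n8}
  B8 = {m2, n2}
  B9 = {m3, n3}
  B10 = {m10, m11, n10, n11}
  B11 = {m18, m19, n18, n19}
  B12 = {m24, n24}
  B13 = {m9, n9}
  B14 = {m4, n4}
m0 ∈ B0, n0 ∈ B0 → same block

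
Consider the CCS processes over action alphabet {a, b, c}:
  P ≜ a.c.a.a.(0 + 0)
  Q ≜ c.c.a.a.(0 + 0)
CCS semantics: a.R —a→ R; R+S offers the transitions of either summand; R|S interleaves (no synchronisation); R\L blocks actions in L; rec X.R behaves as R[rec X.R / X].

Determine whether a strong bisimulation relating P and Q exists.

not bisimilar

LTS(P): 5 reachable states
  s0 = a.c.a.a.(0 + 0) has moves --a--▸ s1
  s1 = c.a.a.(0 + 0) has moves --c--▸ s2
  s2 = a.a.(0 + 0) has moves --a--▸ s3
  s3 = a.(0 + 0) has moves --a--▸ s4
  s4 = 0 + 0 has moves ∅
LTS(Q): 5 reachable states
  t0 = c.c.a.a.(0 + 0) has moves --c--▸ t1
  t1 = c.a.a.(0 + 0) has moves --c--▸ t2
  t2 = a.a.(0 + 0) has moves --a--▸ t3
  t3 = a.(0 + 0) has moves --a--▸ t4
  t4 = 0 + 0 has moves ∅
Coarsest stable partition (strong bisimilarity classes):
  B0 = {s0}
  B1 = {s1, t1}
  B2 = {s2, t2}
  B3 = {s3, t3}
  B4 = {s4, t4}
  B5 = {t0}
s0 ∈ B0, t0 ∈ B5 → different blocks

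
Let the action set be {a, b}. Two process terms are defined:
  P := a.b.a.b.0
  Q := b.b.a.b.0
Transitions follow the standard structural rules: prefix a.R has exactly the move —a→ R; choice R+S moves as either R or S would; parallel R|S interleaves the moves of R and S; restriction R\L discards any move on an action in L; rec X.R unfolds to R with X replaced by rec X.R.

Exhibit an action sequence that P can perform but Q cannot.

a

Reachable graph of P (5 states):
  u0 = a.b.a.b.0 → =a=> u1
  u1 = b.a.b.0 → =b=> u2
  u2 = a.b.0 → =a=> u3
  u3 = b.0 → =b=> u4
  u4 = 0 → ∅
Reachable graph of Q (5 states):
  v0 = b.b.a.b.0 → =b=> v1
  v1 = b.a.b.0 → =b=> v2
  v2 = a.b.0 → =a=> v3
  v3 = b.0 → =b=> v4
  v4 = 0 → ∅
Executing a from P (initial set {u0}):
  [1] a ⇒ {u1}
  — P admits the full trace.
Executing a from Q (initial set {v0}):
  [1] a ⇒ ∅ (Q stuck)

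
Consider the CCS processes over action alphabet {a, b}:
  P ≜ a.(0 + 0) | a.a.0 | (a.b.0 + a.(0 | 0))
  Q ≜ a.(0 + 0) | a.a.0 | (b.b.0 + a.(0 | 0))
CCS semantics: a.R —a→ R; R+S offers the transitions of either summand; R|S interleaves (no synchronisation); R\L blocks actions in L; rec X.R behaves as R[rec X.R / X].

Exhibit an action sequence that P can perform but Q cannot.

LTS(P): 24 reachable states
  u0 = a.(0 + 0) | a.a.0 | (a.b.0 + a.(0 | 0)) :: —a→ u1, —a→ u2, —a→ u3, —a→ u4
  u1 = (0 + 0) | a.a.0 | (a.b.0 + a.(0 | 0)) :: —a→ u5, —a→ u6, —a→ u7
  u2 = a.(0 + 0) | a.0 | (a.b.0 + a.(0 | 0)) :: —a→ u10, —a→ u5, —a→ u8, —a→ u9
  u3 = a.(0 + 0) | a.a.0 | (0 | 0) :: —a→ u6, —a→ u9
  u4 = a.(0 + 0) | a.a.0 | b.0 :: —a→ u10, —a→ u7, —b→ u11
  u5 = (0 + 0) | a.0 | (a.b.0 + a.(0 | 0)) :: —a→ u12, —a→ u13, —a→ u14
  u6 = (0 + 0) | a.a.0 | (0 | 0) :: —a→ u13
  u7 = (0 + 0) | a.a.0 | b.0 :: —a→ u14, —b→ u15
  u8 = a.(0 + 0) | 0 | (a.b.0 + a.(0 | 0)) :: —a→ u12, —a→ u16, —a→ u17
  u9 = a.(0 + 0) | a.0 | (0 | 0) :: —a→ u13, —a→ u16
  u10 = a.(0 + 0) | a.0 | b.0 :: —a→ u14, —a→ u17, —b→ u18
  u11 = a.(0 + 0) | a.a.0 | 0 :: —a→ u15, —a→ u18
  u12 = (0 + 0) | 0 | (a.b.0 + a.(0 | 0)) :: —a→ u19, —a→ u20
  u13 = (0 + 0) | a.0 | (0 | 0) :: —a→ u19
  u14 = (0 + 0) | a.0 | b.0 :: —a→ u20, —b→ u21
  u15 = (0 + 0) | a.a.0 | 0 :: —a→ u21
  u16 = a.(0 + 0) | 0 | (0 | 0) :: —a→ u19
  u17 = a.(0 + 0) | 0 | b.0 :: —a→ u20, —b→ u22
  u18 = a.(0 + 0) | a.0 | 0 :: —a→ u21, —a→ u22
  u19 = (0 + 0) | 0 | (0 | 0) :: deadlocked
  u20 = (0 + 0) | 0 | b.0 :: —b→ u23
  u21 = (0 + 0) | a.0 | 0 :: —a→ u23
  u22 = a.(0 + 0) | 0 | 0 :: —a→ u23
  u23 = (0 + 0) | 0 | 0 :: deadlocked
LTS(Q): 24 reachable states
  v0 = a.(0 + 0) | a.a.0 | (b.b.0 + a.(0 | 0)) :: —a→ v1, —a→ v2, —a→ v3, —b→ v4
  v1 = (0 + 0) | a.a.0 | (b.b.0 + a.(0 | 0)) :: —a→ v5, —a→ v6, —b→ v7
  v2 = a.(0 + 0) | a.0 | (b.b.0 + a.(0 | 0)) :: —a→ v5, —a→ v8, —a→ v9, —b→ v10
  v3 = a.(0 + 0) | a.a.0 | (0 | 0) :: —a→ v6, —a→ v9
  v4 = a.(0 + 0) | a.a.0 | b.0 :: —a→ v10, —a→ v7, —b→ v11
  v5 = (0 + 0) | a.0 | (b.b.0 + a.(0 | 0)) :: —a→ v12, —a→ v13, —b→ v14
  v6 = (0 + 0) | a.a.0 | (0 | 0) :: —a→ v13
  v7 = (0 + 0) | a.a.0 | b.0 :: —a→ v14, —b→ v15
  v8 = a.(0 + 0) | 0 | (b.b.0 + a.(0 | 0)) :: —a→ v12, —a→ v16, —b→ v17
  v9 = a.(0 + 0) | a.0 | (0 | 0) :: —a→ v13, —a→ v16
  v10 = a.(0 + 0) | a.0 | b.0 :: —a→ v14, —a→ v17, —b→ v18
  v11 = a.(0 + 0) | a.a.0 | 0 :: —a→ v15, —a→ v18
  v12 = (0 + 0) | 0 | (b.b.0 + a.(0 | 0)) :: —a→ v19, —b→ v20
  v13 = (0 + 0) | a.0 | (0 | 0) :: —a→ v19
  v14 = (0 + 0) | a.0 | b.0 :: —a→ v20, —b→ v21
  v15 = (0 + 0) | a.a.0 | 0 :: —a→ v21
  v16 = a.(0 + 0) | 0 | (0 | 0) :: —a→ v19
  v17 = a.(0 + 0) | 0 | b.0 :: —a→ v20, —b→ v22
  v18 = a.(0 + 0) | a.0 | 0 :: —a→ v21, —a→ v22
  v19 = (0 + 0) | 0 | (0 | 0) :: deadlocked
  v20 = (0 + 0) | 0 | b.0 :: —b→ v23
  v21 = (0 + 0) | a.0 | 0 :: —a→ v23
  v22 = a.(0 + 0) | 0 | 0 :: —a→ v23
  v23 = (0 + 0) | 0 | 0 :: deadlocked
Executing aaaab from P (initial set {u0}):
  after a @ step 1: {u1, u2, u3, u4}
  after a @ step 2: {u10, u5, u6, u7, u8, u9}
  after a @ step 3: {u12, u13, u14, u16, u17}
  after a @ step 4: {u19, u20}
  after b @ step 5: {u23}
  ✓ P
Executing aaaab from Q (initial set {v0}):
  after a @ step 1: {v1, v2, v3}
  after a @ step 2: {v5, v6, v8, v9}
  after a @ step 3: {v12, v13, v16}
  after a @ step 4: {v19}
  after b @ step 5: no successor for Q

aaaab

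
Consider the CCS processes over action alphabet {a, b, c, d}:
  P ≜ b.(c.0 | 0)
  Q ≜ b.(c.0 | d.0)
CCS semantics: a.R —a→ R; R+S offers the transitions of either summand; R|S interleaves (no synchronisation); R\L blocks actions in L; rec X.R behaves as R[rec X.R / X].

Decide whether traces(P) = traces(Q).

trace-distinct — witness ⟨bd⟩

P's transition system — 3 states:
  p0 = b.(c.0 | 0) → —b→ p1
  p1 = c.0 | 0 → —c→ p2
  p2 = 0 | 0 → (no moves)
Q's transition system — 5 states:
  q0 = b.(c.0 | d.0) → —b→ q1
  q1 = c.0 | d.0 → —c→ q2, —d→ q3
  q2 = 0 | d.0 → —d→ q4
  q3 = c.0 | 0 → —c→ q4
  q4 = 0 | 0 → (no moves)
Trace ⟨bd⟩ through Q, begin at {q0}:
  step 1 (b): {q1}
  step 2 (d): {q3}
  ✓ Q
Trace ⟨bd⟩ through P, begin at {p0}:
  step 1 (b): {p1}
  step 2 (d): ∅  — P cannot continue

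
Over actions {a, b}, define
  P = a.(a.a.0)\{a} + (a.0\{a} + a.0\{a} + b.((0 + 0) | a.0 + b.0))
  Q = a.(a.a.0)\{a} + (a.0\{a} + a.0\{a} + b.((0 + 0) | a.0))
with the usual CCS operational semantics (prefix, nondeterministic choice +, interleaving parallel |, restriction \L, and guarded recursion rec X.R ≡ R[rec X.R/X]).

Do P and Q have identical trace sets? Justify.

LTS(P): 6 reachable states
  p0 = a.(a.a.0)\{a} + (a.0\{a} + a.0\{a} + b.((0 + 0) | a.0 + b.0)) ⊢ --a--▸ p1, --a--▸ p2, --b--▸ p3
  p1 = (a.a.0)\{a} ⊢ deadlocked
  p2 = 0\{a} ⊢ deadlocked
  p3 = (0 + 0) | a.0 + b.0 ⊢ --a--▸ p4, --b--▸ p5
  p4 = (0 + 0) | 0 ⊢ deadlocked
  p5 = 0 ⊢ deadlocked
LTS(Q): 5 reachable states
  q0 = a.(a.a.0)\{a} + (a.0\{a} + a.0\{a} + b.((0 + 0) | a.0)) ⊢ --a--▸ q1, --a--▸ q2, --b--▸ q3
  q1 = (a.a.0)\{a} ⊢ deadlocked
  q2 = 0\{a} ⊢ deadlocked
  q3 = (0 + 0) | a.0 ⊢ --a--▸ q4
  q4 = (0 + 0) | 0 ⊢ deadlocked
Trace ⟨bb⟩ through P, begin at {p0}:
  step 1 (b): {p3}
  step 2 (b): {p5}
  P completes σ.
Trace ⟨bb⟩ through Q, begin at {q0}:
  step 1 (b): {q3}
  step 2 (b): ∅ (Q stuck)

NO — witness ⟨bb⟩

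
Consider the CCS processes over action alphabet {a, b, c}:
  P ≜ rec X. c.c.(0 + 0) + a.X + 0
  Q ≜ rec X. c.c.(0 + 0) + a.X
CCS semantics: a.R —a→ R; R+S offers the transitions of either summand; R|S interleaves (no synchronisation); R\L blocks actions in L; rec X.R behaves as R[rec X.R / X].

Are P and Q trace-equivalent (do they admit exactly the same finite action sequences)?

Reachable graph of P (3 states):
  s0 = rec X. c.c.(0 + 0) + a.X + 0 ⊢ -a-> s0, -c-> s1
  s1 = c.(0 + 0) ⊢ -c-> s2
  s2 = 0 + 0 ⊢ ·
Reachable graph of Q (3 states):
  t0 = rec X. c.c.(0 + 0) + a.X ⊢ -a-> t0, -c-> t1
  t1 = c.(0 + 0) ⊢ -c-> t2
  t2 = 0 + 0 ⊢ ·
Partition-refinement fixed point:
  B0 = {s0, t0}
  B1 = {s1, t1}
  B2 = {s2, t2}
s0 ∈ B0, t0 ∈ B0 → same block
Bisimilar ⇒ trace-equivalent.

trace-equivalent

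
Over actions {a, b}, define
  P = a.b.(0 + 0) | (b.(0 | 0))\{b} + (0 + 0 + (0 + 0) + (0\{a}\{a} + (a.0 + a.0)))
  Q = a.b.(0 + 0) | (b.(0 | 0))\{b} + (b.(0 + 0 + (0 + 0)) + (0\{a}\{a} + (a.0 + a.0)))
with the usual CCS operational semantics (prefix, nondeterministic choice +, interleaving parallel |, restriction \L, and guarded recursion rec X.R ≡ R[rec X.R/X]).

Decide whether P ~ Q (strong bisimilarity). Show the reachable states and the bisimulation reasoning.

P ≁ Q

P's transition system — 4 states:
  m0 = a.b.(0 + 0) | (b.(0 | 0))\{b} + (0 + 0 + (0 + 0) + (0\{a}\{a} + (a.0 + a.0))) | ··a··> m1, ··a··> m2
  m1 = 0 | (no moves)
  m2 = b.(0 + 0) | (b.(0 | 0))\{b} | ··b··> m3
  m3 = (0 + 0) | (b.(0 | 0))\{b} | (no moves)
Q's transition system — 5 states:
  n0 = a.b.(0 + 0) | (b.(0 | 0))\{b} + (b.(0 + 0 + (0 + 0)) + (0\{a}\{a} + (a.0 + a.0))) | ··a··> n1, ··a··> n2, ··b··> n3
  n1 = 0 | (no moves)
  n2 = b.(0 + 0) | (b.(0 | 0))\{b} | ··b··> n4
  n3 = 0 + 0 + (0 + 0) | (no moves)
  n4 = (0 + 0) | (b.(0 | 0))\{b} | (no moves)
Partition-refinement fixed point:
  B0 = {m0}
  B1 = {m1, m3, n1, n3, n4}
  B2 = {m2, n2}
  B3 = {n0}
m0 ∈ B0, n0 ∈ B3 → different blocks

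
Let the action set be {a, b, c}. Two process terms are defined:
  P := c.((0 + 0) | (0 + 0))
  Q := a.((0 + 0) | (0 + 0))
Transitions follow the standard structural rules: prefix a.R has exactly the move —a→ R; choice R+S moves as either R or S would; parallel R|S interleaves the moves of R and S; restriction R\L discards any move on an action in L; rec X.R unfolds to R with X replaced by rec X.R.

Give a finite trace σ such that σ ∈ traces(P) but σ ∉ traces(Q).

c

Reachable graph of P (2 states):
  p0 = c.((0 + 0) | (0 + 0)) :: -c-> p1
  p1 = (0 + 0) | (0 + 0) :: stopped
Reachable graph of Q (2 states):
  q0 = a.((0 + 0) | (0 + 0)) :: -a-> q1
  q1 = (0 + 0) | (0 + 0) :: stopped
Executing c from P (initial set {p0}):
  [1] c ⇒ {p1}
  ✓ P
Executing c from Q (initial set {q0}):
  [1] c ⇒ ∅  — Q cannot continue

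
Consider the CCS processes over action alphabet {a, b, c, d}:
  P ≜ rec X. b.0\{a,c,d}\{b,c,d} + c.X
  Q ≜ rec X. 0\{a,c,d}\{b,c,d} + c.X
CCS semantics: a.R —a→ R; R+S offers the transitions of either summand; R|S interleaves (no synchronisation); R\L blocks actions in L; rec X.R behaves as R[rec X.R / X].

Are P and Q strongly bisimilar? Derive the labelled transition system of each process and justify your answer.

Reachable graph of P (2 states):
  m0 = rec X. b.0\{a,c,d}\{b,c,d} + c.X has moves --b--▸ m1, --c--▸ m0
  m1 = 0\{a,c,d}\{b,c,d} has moves ∅
Reachable graph of Q (1 states):
  n0 = rec X. 0\{a,c,d}\{b,c,d} + c.X has moves --c--▸ n0
Partition-refinement fixed point:
  B0 = {m0}
  B1 = {m1}
  B2 = {n0}
m0 ∈ B0, n0 ∈ B2 → different blocks

NO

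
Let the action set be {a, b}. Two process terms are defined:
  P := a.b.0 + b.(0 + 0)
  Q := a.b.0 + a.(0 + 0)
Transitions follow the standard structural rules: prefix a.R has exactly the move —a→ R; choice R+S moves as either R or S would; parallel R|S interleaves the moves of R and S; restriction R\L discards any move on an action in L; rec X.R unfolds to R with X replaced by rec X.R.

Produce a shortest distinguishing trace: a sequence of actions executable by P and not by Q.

b

LTS(P): 4 reachable states
  u0 = a.b.0 + b.(0 + 0) ⊢ =a=> u1, =b=> u2
  u1 = b.0 ⊢ =b=> u3
  u2 = 0 + 0 ⊢ stopped
  u3 = 0 ⊢ stopped
LTS(Q): 4 reachable states
  v0 = a.b.0 + a.(0 + 0) ⊢ =a=> v1, =a=> v2
  v1 = 0 + 0 ⊢ stopped
  v2 = b.0 ⊢ =b=> v3
  v3 = 0 ⊢ stopped
Executing b from P (initial set {u0}):
  [1] b ⇒ {u2}
  ✓ P
Executing b from Q (initial set {v0}):
  [1] b ⇒ ∅ (Q stuck)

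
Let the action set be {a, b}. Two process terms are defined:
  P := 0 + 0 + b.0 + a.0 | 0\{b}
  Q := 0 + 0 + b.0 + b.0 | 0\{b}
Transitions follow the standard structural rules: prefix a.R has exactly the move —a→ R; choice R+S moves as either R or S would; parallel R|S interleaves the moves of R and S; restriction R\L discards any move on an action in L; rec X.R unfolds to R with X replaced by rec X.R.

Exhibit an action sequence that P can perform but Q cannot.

Reachable graph of P (3 states):
  s0 = 0 + 0 + b.0 + a.0 | 0\{b} :: --a--▸ s1, --b--▸ s2
  s1 = 0 | 0\{b} :: (no moves)
  s2 = 0 :: (no moves)
Reachable graph of Q (3 states):
  t0 = 0 + 0 + b.0 + b.0 | 0\{b} :: --b--▸ t1, --b--▸ t2
  t1 = 0 :: (no moves)
  t2 = 0 | 0\{b} :: (no moves)
Executing a from P (initial set {s0}):
  [1] a ⇒ {s1}
  ✓ P
Executing a from Q (initial set {t0}):
  [1] a ⇒ ∅  — Q cannot continue

a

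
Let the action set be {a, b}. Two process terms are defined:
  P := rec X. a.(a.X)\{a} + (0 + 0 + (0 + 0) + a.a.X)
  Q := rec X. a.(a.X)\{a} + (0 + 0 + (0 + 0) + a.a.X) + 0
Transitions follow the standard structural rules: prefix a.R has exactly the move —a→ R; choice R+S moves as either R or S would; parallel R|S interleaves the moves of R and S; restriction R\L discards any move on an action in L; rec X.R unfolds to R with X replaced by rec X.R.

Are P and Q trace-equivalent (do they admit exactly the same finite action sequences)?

trace-equivalent

LTS(P): 3 reachable states
  u0 = rec X. a.(a.X)\{a} + (0 + 0 + (0 + 0) + a.a.X) has moves -a-> u1, -a-> u2
  u1 = (a.(rec X. a.(a.X)\{a} + (0 + 0 + (0 + 0) + a.a.X)))\{a} has moves stopped
  u2 = a.(rec X. a.(a.X)\{a} + (0 + 0 + (0 + 0) + a.a.X)) has moves -a-> u0
LTS(Q): 3 reachable states
  v0 = rec X. a.(a.X)\{a} + (0 + 0 + (0 + 0) + a.a.X) + 0 has moves -a-> v1, -a-> v2
  v1 = (a.(rec X. a.(a.X)\{a} + (0 + 0 + (0 + 0) + a.a.X) + 0))\{a} has moves stopped
  v2 = a.(rec X. a.(a.X)\{a} + (0 + 0 + (0 + 0) + a.a.X) + 0) has moves -a-> v0
Coarsest stable partition (strong bisimilarity classes):
  B0 = {u0, v0}
  B1 = {u2, v2}
  B2 = {u1, v1}
u0 ∈ B0, v0 ∈ B0 → same block
Bisimilar ⇒ trace-equivalent.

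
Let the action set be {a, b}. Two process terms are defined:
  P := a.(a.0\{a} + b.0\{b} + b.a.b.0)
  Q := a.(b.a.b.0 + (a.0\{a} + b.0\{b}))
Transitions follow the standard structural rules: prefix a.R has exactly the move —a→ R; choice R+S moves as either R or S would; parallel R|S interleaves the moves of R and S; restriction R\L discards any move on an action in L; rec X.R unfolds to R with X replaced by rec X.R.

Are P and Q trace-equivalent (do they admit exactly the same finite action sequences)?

P's transition system — 7 states:
  p0 = a.(a.0\{a} + b.0\{b} + b.a.b.0) :: —a→ p1
  p1 = a.0\{a} + b.0\{b} + b.a.b.0 :: —a→ p2, —b→ p3, —b→ p4
  p2 = 0\{a} :: (no moves)
  p3 = 0\{b} :: (no moves)
  p4 = a.b.0 :: —a→ p5
  p5 = b.0 :: —b→ p6
  p6 = 0 :: (no moves)
Q's transition system — 7 states:
  q0 = a.(b.a.b.0 + (a.0\{a} + b.0\{b})) :: —a→ q1
  q1 = b.a.b.0 + (a.0\{a} + b.0\{b}) :: —a→ q2, —b→ q3, —b→ q4
  q2 = 0\{a} :: (no moves)
  q3 = 0\{b} :: (no moves)
  q4 = a.b.0 :: —a→ q5
  q5 = b.0 :: —b→ q6
  q6 = 0 :: (no moves)
Coarsest stable partition (strong bisimilarity classes):
  B0 = {p0, q0}
  B1 = {p1, q1}
  B2 = {p2, p3, p6, q2, q3, q6}
  B3 = {p4, q4}
  B4 = {p5, q5}
p0 ∈ B0, q0 ∈ B0 → same block
Bisimilar ⇒ trace-equivalent.

traces(P) = traces(Q)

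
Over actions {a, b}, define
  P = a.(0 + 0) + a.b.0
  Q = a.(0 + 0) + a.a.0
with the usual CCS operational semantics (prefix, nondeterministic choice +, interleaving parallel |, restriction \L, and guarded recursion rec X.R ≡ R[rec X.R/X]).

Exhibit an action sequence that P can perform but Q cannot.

P's transition system — 4 states:
  s0 = a.(0 + 0) + a.b.0 :: --a--▸ s1, --a--▸ s2
  s1 = 0 + 0 :: ·
  s2 = b.0 :: --b--▸ s3
  s3 = 0 :: ·
Q's transition system — 4 states:
  t0 = a.(0 + 0) + a.a.0 :: --a--▸ t1, --a--▸ t2
  t1 = 0 + 0 :: ·
  t2 = a.0 :: --a--▸ t3
  t3 = 0 :: ·
Run σ = ⟨ab⟩ on P: start {s0}
  step 1 (a): {s1, s2}
  step 2 (b): {s3}
  — P admits the full trace.
Run σ = ⟨ab⟩ on Q: start {t0}
  step 1 (a): {t1, t2}
  step 2 (b): ∅ (Q stuck)

ab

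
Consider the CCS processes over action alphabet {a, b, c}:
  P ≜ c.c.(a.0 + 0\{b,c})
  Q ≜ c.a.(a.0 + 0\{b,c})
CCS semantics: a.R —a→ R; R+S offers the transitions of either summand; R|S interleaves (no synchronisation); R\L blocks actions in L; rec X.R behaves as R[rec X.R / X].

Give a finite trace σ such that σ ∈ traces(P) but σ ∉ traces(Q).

cc

Reachable graph of P (4 states):
  s0 = c.c.(a.0 + 0\{b,c}) has moves =c=> s1
  s1 = c.(a.0 + 0\{b,c}) has moves =c=> s2
  s2 = a.0 + 0\{b,c} has moves =a=> s3
  s3 = 0 has moves ·
Reachable graph of Q (4 states):
  t0 = c.a.(a.0 + 0\{b,c}) has moves =c=> t1
  t1 = a.(a.0 + 0\{b,c}) has moves =a=> t2
  t2 = a.0 + 0\{b,c} has moves =a=> t3
  t3 = 0 has moves ·
Run σ = ⟨cc⟩ on P: start {s0}
  step 1 (c): {s1}
  step 2 (c): {s2}
  ✓ P
Run σ = ⟨cc⟩ on Q: start {t0}
  step 1 (c): {t1}
  step 2 (c): ∅  — Q cannot continue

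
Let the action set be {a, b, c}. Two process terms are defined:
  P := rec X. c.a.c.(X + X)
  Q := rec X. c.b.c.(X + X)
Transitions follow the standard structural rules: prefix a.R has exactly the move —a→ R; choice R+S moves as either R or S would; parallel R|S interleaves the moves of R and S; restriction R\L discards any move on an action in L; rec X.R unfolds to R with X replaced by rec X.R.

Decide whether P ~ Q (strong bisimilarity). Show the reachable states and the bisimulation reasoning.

Reachable graph of P (4 states):
  p0 = rec X. c.a.c.(X + X) → —c→ p1
  p1 = a.c.((rec X. c.a.c.(X + X)) + (rec X. c.a.c.(X + X))) → —a→ p2
  p2 = c.((rec X. c.a.c.(X + X)) + (rec X. c.a.c.(X + X))) → —c→ p3
  p3 = (rec X. c.a.c.(X + X)) + (rec X. c.a.c.(X + X)) → —c→ p1
Reachable graph of Q (4 states):
  q0 = rec X. c.b.c.(X + X) → —c→ q1
  q1 = b.c.((rec X. c.b.c.(X + X)) + (rec X. c.b.c.(X + X))) → —b→ q2
  q2 = c.((rec X. c.b.c.(X + X)) + (rec X. c.b.c.(X + X))) → —c→ q3
  q3 = (rec X. c.b.c.(X + X)) + (rec X. c.b.c.(X + X)) → —c→ q1
Coarsest stable partition (strong bisimilarity classes):
  B0 = {p0, p3}
  B1 = {p1}
  B2 = {p2}
  B3 = {q0, q3}
  B4 = {q1}
  B5 = {q2}
p0 ∈ B0, q0 ∈ B3 → different blocks

P ≁ Q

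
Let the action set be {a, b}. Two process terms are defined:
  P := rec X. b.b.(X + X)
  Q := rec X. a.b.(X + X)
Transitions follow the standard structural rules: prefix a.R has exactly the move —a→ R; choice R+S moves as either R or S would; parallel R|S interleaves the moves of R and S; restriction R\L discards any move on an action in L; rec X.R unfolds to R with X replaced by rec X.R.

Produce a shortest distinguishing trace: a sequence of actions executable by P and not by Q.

Reachable graph of P (3 states):
  s0 = rec X. b.b.(X + X) ⊢ =b=> s1
  s1 = b.((rec X. b.b.(X + X)) + (rec X. b.b.(X + X))) ⊢ =b=> s2
  s2 = (rec X. b.b.(X + X)) + (rec X. b.b.(X + X)) ⊢ =b=> s1
Reachable graph of Q (3 states):
  t0 = rec X. a.b.(X + X) ⊢ =a=> t1
  t1 = b.((rec X. a.b.(X + X)) + (rec X. a.b.(X + X))) ⊢ =b=> t2
  t2 = (rec X. a.b.(X + X)) + (rec X. a.b.(X + X)) ⊢ =a=> t1
Trace ⟨b⟩ through P, begin at {s0}:
  step 1 (b): {s1}
  — P admits the full trace.
Trace ⟨b⟩ through Q, begin at {t0}:
  step 1 (b): no successor for Q

b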